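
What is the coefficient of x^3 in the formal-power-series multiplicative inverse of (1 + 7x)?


The inverse is 1/(1 + 7x). Apply the geometric identity 1/(1 - y) = sum_{k>=0} y^k with y = -7x:
1/(1 + 7x) = sum_{k>=0} (-7)^k x^k.
So the coefficient of x^3 is (-7)^3 = -343.

-343


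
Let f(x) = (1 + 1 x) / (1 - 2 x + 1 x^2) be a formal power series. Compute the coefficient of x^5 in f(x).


Write f(x) = sum_{k>=0} a_k x^k. Multiplying both sides by 1 - 2 x + 1 x^2 gives
(1 - 2 x + 1 x^2) sum_{k>=0} a_k x^k = 1 + 1 x.
Matching coefficients:
 x^0: a_0 = 1
 x^1: a_1 - 2 a_0 = 1  =>  a_1 = 2*1 + 1 = 3
 x^k (k >= 2): a_k = 2 a_{k-1} - 1 a_{k-2}.
Iterating: a_2 = 5, a_3 = 7, a_4 = 9, a_5 = 11.
So the coefficient of x^5 is 11.

11


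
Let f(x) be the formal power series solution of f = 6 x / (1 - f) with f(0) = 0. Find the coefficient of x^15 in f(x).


Apply Lagrange inversion: f = 6 x * phi(f) with phi(t) = 1/(1 - t), so
[x^n] f = 6^n * (1/n) [t^(n-1)] phi(t)^n = 6^n * (1/n) [t^(n-1)] (1 - t)^(-n) = 6^n * (1/n) C(2n - 2, n - 1) = 6^n * C_{n-1}.
For n = 15: C_14 = C(28, 14) / 15 = 40116600/15 = 2674440.
With the 6^15 = 470184984576 factor, the coefficient is 470184984576 * 2674440 = 1257481530149437440.

1257481530149437440


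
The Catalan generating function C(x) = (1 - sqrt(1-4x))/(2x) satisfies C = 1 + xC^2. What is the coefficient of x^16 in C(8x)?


Substituting x -> 8x scales the n-th coefficient by 8^n, so [x^16] C(8x) = 8^16 * C_16.
C_16 = C(2*16, 16)/(17) = 601080390/17 = 35357670.
So 8^16 * 35357670 = 281474976710656 * 35357670 = 9952299339793060331520.

9952299339793060331520


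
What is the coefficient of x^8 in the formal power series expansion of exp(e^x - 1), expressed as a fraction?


exp(e^x - 1) is the exponential generating function for the Bell numbers Bell_k: exp(e^x - 1) = sum_{k>=0} Bell_k x^k / k!.
So the coefficient of x^8 in exp(e^x - 1) is Bell_8 / 8!.
Computing: Bell_8 = 4140 and 8! = 40320, giving
4140/40320 = 23/224.

23/224


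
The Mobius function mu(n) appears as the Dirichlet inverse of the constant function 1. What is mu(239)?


239 = 239 (all distinct primes).
mu(239) = (-1)^1 = -1

-1


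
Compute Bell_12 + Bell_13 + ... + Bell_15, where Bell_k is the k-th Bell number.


Recall Bell_k counts set partitions of a k-set (with Bell_0 = 1 by convention).
Bell_12 through Bell_15: 4213597, 27644437, 190899322, 1382958545
Sum = 4213597 + 27644437 + 190899322 + 1382958545 = 1605715901.

1605715901


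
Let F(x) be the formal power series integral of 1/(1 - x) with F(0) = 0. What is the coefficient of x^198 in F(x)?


1/(1 - x) = sum_{k>=0} x^k. Integrating termwise and using F(0) = 0 gives
F(x) = sum_{k>=0} x^(k+1) / (k+1) = sum_{m>=1} x^m / m = -ln(1 - x).
So the coefficient of x^198 is 1/198 = 1/198.

1/198


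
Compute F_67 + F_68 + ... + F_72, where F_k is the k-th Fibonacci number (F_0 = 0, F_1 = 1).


Use the identity sum_{k=0}^{N} F_k = F_{N+2} - 1 (which follows from F_{k+2} - F_{k+1} = F_k). Then
sum_{k=67}^{72} F_k = (F_{74} - 1) - (F_{68} - 1) = F_{74} - F_{68}.
Computing: F_{74} = 1304969544928657, F_{68} = 72723460248141, so
Sum = 1304969544928657 - 72723460248141 = 1232246084680516.

1232246084680516


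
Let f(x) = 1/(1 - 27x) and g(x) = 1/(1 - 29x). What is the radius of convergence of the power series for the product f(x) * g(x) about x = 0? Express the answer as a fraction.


The radius of 1/(1 - 27x) is 1/27 (nearest singularity at x = 1/27), and the radius of 1/(1 - 29x) is 1/29.
The product f(x)*g(x) = 1/((1 - 27x)(1 - 29x)) has singularities at both 1/27 and 1/29, so its radius of convergence is the distance to the nearest one:
min(1/27, 1/29) = 1/29.

1/29


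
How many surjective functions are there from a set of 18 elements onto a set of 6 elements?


By inclusion-exclusion on which target elements are missed, the number of surjections from an n-set onto a k-set is
surj(n, k) = sum_{j=0}^{k} (-1)^j C(k, j) (k - j)^n.
Equivalently surj(n, k) = k! * S(n, k), where S(n, k) is the Stirling number of the second kind.
For n = 18, k = 6:
S(18, 6) = 110687251039, so
surj = 6! * 110687251039 = 720 * 110687251039 = 79694820748080.

79694820748080


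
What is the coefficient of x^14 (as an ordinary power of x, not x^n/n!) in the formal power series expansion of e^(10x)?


The exponential series is e^y = sum_{k>=0} y^k / k!. Substituting y = 10x gives
e^(10x) = sum_{k>=0} 10^k x^k / k!.
So the coefficient of x^n is a^n/n! with a = 10, n = 14:
10^14 / 14! = 100000000000000/87178291200 = 1953125000/1702701

1953125000/1702701


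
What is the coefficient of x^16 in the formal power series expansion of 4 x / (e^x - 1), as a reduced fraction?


The exponential generating function for Bernoulli numbers is
x / (e^x - 1) = sum_{k>=0} B_k x^k / k!.
So the coefficient of x^16 in 4 x / (e^x - 1) is 4 B_16 / 16!.
Computing: B_16 = -3617/510, 16! = 20922789888000, giving
4 * -3617/510 / 20922789888000 = -3617/2667655710720000.

-3617/2667655710720000


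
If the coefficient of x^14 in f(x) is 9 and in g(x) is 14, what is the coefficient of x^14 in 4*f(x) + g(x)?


Scalar multiplication scales coefficients: 4 * 9 = 36.
Then add the g coefficient: 36 + 14
= 50

50


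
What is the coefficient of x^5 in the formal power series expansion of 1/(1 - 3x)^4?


The general identity 1/(1 - c x)^r = sum_{k>=0} c^k C(k + r - 1, r - 1) x^k follows by substituting y = c x into 1/(1 - y)^r = sum_{k>=0} C(k + r - 1, r - 1) y^k.
For c = 3, r = 4, k = 5:
3^5 * C(8, 3) = 243 * 56 = 13608.

13608


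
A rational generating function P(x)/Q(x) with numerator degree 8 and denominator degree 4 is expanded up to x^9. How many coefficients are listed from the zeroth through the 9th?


Expanding up to x^9 gives the coefficients for x^0, x^1, ..., x^9.
That is 9 + 1 = 10 coefficients in total.

10


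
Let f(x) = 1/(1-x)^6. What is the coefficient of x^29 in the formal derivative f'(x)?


Differentiate: d/dx [ 1/(1-x)^r ] = r / (1-x)^(r+1).
Here r = 6, so f'(x) = 6 / (1-x)^7.
The expansion of 1/(1-x)^(r+1) has coefficient of x^n equal to C(n+r, r).
So the coefficient of x^29 in f'(x) is
6 * C(35, 6) = 6 * 1623160 = 9738960

9738960


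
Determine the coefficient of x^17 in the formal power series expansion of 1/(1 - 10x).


The geometric series identity gives 1/(1 - c x) = sum_{k>=0} c^k x^k, so the coefficient of x^k is c^k.
Here c = 10 and k = 17.
Computing: 10^17 = 100000000000000000

100000000000000000


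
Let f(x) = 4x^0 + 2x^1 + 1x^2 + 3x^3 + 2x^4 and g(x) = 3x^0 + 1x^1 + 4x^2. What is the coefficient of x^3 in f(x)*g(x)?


Cauchy product at x^3:
2*4 + 1*1 + 3*3
= 18

18


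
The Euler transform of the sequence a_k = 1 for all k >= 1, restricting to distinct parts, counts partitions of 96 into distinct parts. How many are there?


Partitions of 96 into distinct parts can be computed via generating function.
Product (1+x)(1+x^2)(1+x^3)...
The coefficient of x^96 = 317788

317788


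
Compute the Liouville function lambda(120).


The Liouville function is lambda(k) = (-1)^Omega(k), where Omega(k) counts the prime factors of k with multiplicity.
Factoring: 120 = 2 * 2 * 2 * 3 * 5, so Omega(120) = 5.
lambda(120) = (-1)^5 = -1.

-1


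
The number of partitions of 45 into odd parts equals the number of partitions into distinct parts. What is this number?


Computing partitions of 45 into odd parts (1, 3, 5, ...):
Using the generating function prod_{k>=0} 1/(1-x^(2k+1)),
the count is 2048

2048


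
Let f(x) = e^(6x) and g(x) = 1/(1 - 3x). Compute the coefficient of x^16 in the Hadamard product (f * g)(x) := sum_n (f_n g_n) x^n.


Expanding: f_k = 6^k/k! (from e^(6x)) and g_k = 3^k (from 1/(1 - 3x)). So the Hadamard coefficient (f * g)_k = 6^k 3^k / k! = (18)^k / k!.
For k = 16: 18^16/16! = 121439531096594251776/20922789888000 = 5083731656658/875875.

5083731656658/875875


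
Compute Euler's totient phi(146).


phi(n) counts integers in [1, n] coprime to n. Using the multiplicative formula phi(n) = n * prod_{p | n} (1 - 1/p):
146 = 2 * 73, so
phi(146) = 146 * (1 - 1/2) * (1 - 1/73) = 72.

72


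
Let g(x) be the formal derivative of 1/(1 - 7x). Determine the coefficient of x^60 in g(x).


Differentiate termwise: d/dx sum_{k>=0} 7^k x^k = sum_{k>=1} k 7^k x^(k-1) = sum_{j>=0} (j+1) 7^(j+1) x^j.
Equivalently, d/dx [1/(1 - 7x)] = 7/(1 - 7x)^2.
For j = 60: 61 * 7^61 = 61 * 3556153025177363557255317383565515512407041673852007 = 216925334535819176992574360397496446256829542104972427.

216925334535819176992574360397496446256829542104972427


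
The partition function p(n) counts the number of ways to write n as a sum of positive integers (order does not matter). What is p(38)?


Using the generating function prod_{k>=1} 1/(1-x^k), we compute p(38).
By dynamic programming over parts 1 through 38:
p(38) = 26015

26015


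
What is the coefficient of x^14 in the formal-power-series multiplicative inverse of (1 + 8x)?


The inverse is 1/(1 + 8x). Apply the geometric identity 1/(1 - y) = sum_{k>=0} y^k with y = -8x:
1/(1 + 8x) = sum_{k>=0} (-8)^k x^k.
So the coefficient of x^14 is (-8)^14 = 4398046511104.

4398046511104


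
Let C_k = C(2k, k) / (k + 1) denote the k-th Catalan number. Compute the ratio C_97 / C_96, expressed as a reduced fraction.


Using C_k = (2k)! / (k! (k+1)!), the ratio C_{k+1}/C_k simplifies to
C_{k+1}/C_k = [(2k+2)! / ((k+1)! (k+2)!)] * [k! (k+1)! / (2k)!]
 = (2k+2)(2k+1) / ((k+1)(k+2)) = 2(2k+1) / (k+2).
For k = 96: 2(2*96 + 1) / (96 + 2) = 386/98 = 193/49.

193/49


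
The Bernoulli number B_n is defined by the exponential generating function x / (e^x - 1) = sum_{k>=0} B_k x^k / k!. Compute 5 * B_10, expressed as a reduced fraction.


Bernoulli numbers can also be computed recursively via B_0 = 1 and sum_{j=0}^{m} C(m+1, j) B_j = 0 for m >= 1. Odd-index Bernoulli numbers vanish for k >= 3.
Computing B_10 = 5/66, so 5 * B_10 = 5 * 5/66 = 25/66.

25/66


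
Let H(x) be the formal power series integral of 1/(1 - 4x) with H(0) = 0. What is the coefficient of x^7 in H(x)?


1/(1 - 4x) = sum_{k>=0} 4^k x^k. Integrating termwise with H(0) = 0:
H(x) = sum_{k>=0} 4^k x^(k+1) / (k+1) = sum_{m>=1} 4^(m-1) x^m / m.
For m = 7: 4^6/7 = 4096/7 = 4096/7.

4096/7


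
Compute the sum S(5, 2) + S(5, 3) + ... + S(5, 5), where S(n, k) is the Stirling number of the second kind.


By definition, S(n, k) counts partitions of an n-set into exactly k nonempty blocks.
Computing row n = 5 for k = 2..5:
S(5, k): 15, 25, 10, 1
Sum = 51.

51


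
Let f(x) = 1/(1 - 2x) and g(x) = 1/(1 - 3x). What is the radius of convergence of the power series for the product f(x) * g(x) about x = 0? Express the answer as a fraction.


The radius of 1/(1 - 2x) is 1/2 (nearest singularity at x = 1/2), and the radius of 1/(1 - 3x) is 1/3.
The product f(x)*g(x) = 1/((1 - 2x)(1 - 3x)) has singularities at both 1/2 and 1/3, so its radius of convergence is the distance to the nearest one:
min(1/2, 1/3) = 1/3.

1/3


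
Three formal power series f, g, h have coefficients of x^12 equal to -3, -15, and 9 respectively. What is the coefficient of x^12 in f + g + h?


Series addition is componentwise:
-3 + -15 + 9
= -9

-9


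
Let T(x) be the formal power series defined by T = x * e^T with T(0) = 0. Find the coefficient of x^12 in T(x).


Apply the Lagrange inversion formula: if T = x * phi(T) with phi(t) = e^t, then
[x^n] T = (1/n) [t^(n-1)] phi(t)^n = (1/n) [t^(n-1)] e^(n t) = (1/n) * n^(n-1) / (n-1)! = n^(n-1) / n!.
When c = 1 this is the Cayley count of rooted labeled trees on n vertices, divided by n!.
For n = 12: 12^11 / 12! = 743008370688/479001600 = 2985984/1925.

2985984/1925


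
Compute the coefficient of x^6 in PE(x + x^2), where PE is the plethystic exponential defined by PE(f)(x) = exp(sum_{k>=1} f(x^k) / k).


With f(x) = x + x^2, the exponent is sum_{k>=1} (x^k + x^(2k)) / k = -ln(1 - x) - ln(1 - x^2). Exponentiating:
PE(x + x^2) = 1 / ((1 - x)(1 - x^2)).
This is the generating function for partitions of n into parts of size 1 or 2. The number of 2's can be any j in 0..3, and the rest are 1's, so
[x^6] = floor(6/2) + 1 = 4.

4


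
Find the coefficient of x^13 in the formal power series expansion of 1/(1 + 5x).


Write 1/(1 + c x) = 1/(1 - (-c) x) and apply the geometric-series identity
1/(1 - y) = sum_{k>=0} y^k to get 1/(1 + c x) = sum_{k>=0} (-c)^k x^k.
So the coefficient of x^k is (-c)^k = (-1)^k * c^k.
Here c = 5 and k = 13:
(-5)^13 = -1 * 1220703125 = -1220703125

-1220703125


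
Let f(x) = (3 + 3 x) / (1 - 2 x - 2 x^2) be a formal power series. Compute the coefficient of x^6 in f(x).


Write f(x) = sum_{k>=0} a_k x^k. Multiplying both sides by 1 - 2 x - 2 x^2 gives
(1 - 2 x - 2 x^2) sum_{k>=0} a_k x^k = 3 + 3 x.
Matching coefficients:
 x^0: a_0 = 3
 x^1: a_1 - 2 a_0 = 3  =>  a_1 = 2*3 + 3 = 9
 x^k (k >= 2): a_k = 2 a_{k-1} + 2 a_{k-2}.
Iterating: a_2 = 24, a_3 = 66, a_4 = 180, a_5 = 492, a_6 = 1344.
So the coefficient of x^6 is 1344.

1344


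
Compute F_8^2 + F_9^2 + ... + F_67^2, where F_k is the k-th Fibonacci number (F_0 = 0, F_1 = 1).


There is a standard identity sum_{k=0}^{N} F_k^2 = F_N * F_{N+1} (proved inductively from the telescoping relation F_k^2 = F_k F_{k+1} - F_{k-1} F_k). Then
sum_{k=8}^{67} F_k^2 = F_67 F_68 - F_7 F_8.
Computing: F_67 = 44945570212853, F_68 = 72723460248141, F_7 = 13, F_8 = 21.
Sum = 44945570212853 * 72723460248141 - 13 * 21 = 3268597388704445369567556000.

3268597388704445369567556000


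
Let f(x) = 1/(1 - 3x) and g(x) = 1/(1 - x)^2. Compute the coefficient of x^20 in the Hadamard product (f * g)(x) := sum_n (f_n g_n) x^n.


f has coefficients f_k = 3^k. For g = 1/(1 - x)^2 the coefficient is g_k = C(k + 1, 1) = k + 1. The Hadamard coefficient is (f * g)_k = 3^k * (k + 1).
For k = 20: 3^20 * 21 = 3486784401 * 21 = 73222472421.

73222472421


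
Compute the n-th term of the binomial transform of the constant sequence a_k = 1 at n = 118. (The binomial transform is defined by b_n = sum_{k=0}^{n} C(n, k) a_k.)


With a_k = 1 for all k, b_n = sum_{k=0}^{n} C(n, k) = 2^n by the binomial theorem.
For n = 118: 2^118 = 332306998946228968225951765070086144.

332306998946228968225951765070086144


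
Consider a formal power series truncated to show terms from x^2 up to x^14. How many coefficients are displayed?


From x^2 to x^14 inclusive, the count is 14 - 2 + 1 = 13.

13


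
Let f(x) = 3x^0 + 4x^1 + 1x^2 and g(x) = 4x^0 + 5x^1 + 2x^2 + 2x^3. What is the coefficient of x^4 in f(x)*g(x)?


Cauchy product at x^4:
4*2 + 1*2
= 10

10


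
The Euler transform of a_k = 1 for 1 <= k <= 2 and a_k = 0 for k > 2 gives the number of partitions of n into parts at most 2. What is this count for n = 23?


Partitions of 23 into parts at most 2:
Using generating function (1-x)^(-1)(1-x^2)^(-1),
the coefficient of x^23 = 12

12


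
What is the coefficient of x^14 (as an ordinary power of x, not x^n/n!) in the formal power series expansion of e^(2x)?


The exponential series is e^y = sum_{k>=0} y^k / k!. Substituting y = 2x gives
e^(2x) = sum_{k>=0} 2^k x^k / k!.
So the coefficient of x^n is a^n/n! with a = 2, n = 14:
2^14 / 14! = 16384/87178291200 = 8/42567525

8/42567525


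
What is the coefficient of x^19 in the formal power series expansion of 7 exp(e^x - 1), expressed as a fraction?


exp(e^x - 1) is the exponential generating function for the Bell numbers Bell_k: exp(e^x - 1) = sum_{k>=0} Bell_k x^k / k!.
So the coefficient of x^19 in 7 exp(e^x - 1) is 7 Bell_19 / 19!.
Computing: Bell_19 = 5832742205057 and 19! = 121645100408832000, giving
7 * 5832742205057/121645100408832000 = 5832742205057/17377871486976000.

5832742205057/17377871486976000


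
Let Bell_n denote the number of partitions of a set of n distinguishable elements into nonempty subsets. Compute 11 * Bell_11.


Bell_11 can be computed from the Bell triangle or from Dobinski's identity Bell_n = (1/e) * sum_{k>=0} k^n / k!.
Computing Bell_11 = 678570.
Then 11 * 678570 = 7464270.

7464270


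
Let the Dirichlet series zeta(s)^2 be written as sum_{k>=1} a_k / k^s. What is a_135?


The Dirichlet convolution of the constant function 1 with itself gives (1 * 1)(k) = sum_{d | k} 1 = d(k), the number of positive divisors of k.
Since zeta(s) = sum_{k>=1} 1/k^s, we have zeta(s)^2 = sum_{k>=1} d(k)/k^s, so a_k = d(k).
For k = 135: the divisors are 1, 3, 5, 9, 15, 27, 45, 135.
Count = 8.

8


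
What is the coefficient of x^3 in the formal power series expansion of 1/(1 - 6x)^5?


The general identity 1/(1 - c x)^r = sum_{k>=0} c^k C(k + r - 1, r - 1) x^k follows by substituting y = c x into 1/(1 - y)^r = sum_{k>=0} C(k + r - 1, r - 1) y^k.
For c = 6, r = 5, k = 3:
6^3 * C(7, 4) = 216 * 35 = 7560.

7560


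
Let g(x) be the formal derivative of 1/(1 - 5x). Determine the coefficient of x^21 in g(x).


Differentiate termwise: d/dx sum_{k>=0} 5^k x^k = sum_{k>=1} k 5^k x^(k-1) = sum_{j>=0} (j+1) 5^(j+1) x^j.
Equivalently, d/dx [1/(1 - 5x)] = 5/(1 - 5x)^2.
For j = 21: 22 * 5^22 = 22 * 2384185791015625 = 52452087402343750.

52452087402343750


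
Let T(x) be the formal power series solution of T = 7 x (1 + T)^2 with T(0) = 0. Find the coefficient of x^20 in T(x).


Apply the Lagrange inversion formula: if T = 7 x * phi(T) with phi(t) = (1 + t)^2, then [x^n] T = 7^n * (1/n) [t^(n-1)] phi(t)^n = 7^n * (1/n) [t^(n-1)] (1 + t)^(2n) = 7^n * (1/n) C(2n, n-1).
Using the identity C(2n, n-1) = C(2n, n) * n / (n+1), the unscaled factor equals C(2n, n) / (n+1) = C_n, the n-th Catalan number.
For n = 20: C_20 = C(40, 20) / 21 = 137846528820/21 = 6564120420.
With the 7^20 = 79792266297612001 factor, the coefficient is 79792266297612001 * 6564120420 = 523766044562232733001160420.

523766044562232733001160420


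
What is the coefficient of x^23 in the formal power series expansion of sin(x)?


The Maclaurin series is sin(t) = sum_{k>=0} (-1)^k t^(2k+1) / (2k+1)!, so substituting t = x, only odd powers of x are nonzero, with coefficient of x^(2k+1) equal to (-1)^k / (2k+1)!.
Write 23 = 2*11 + 1, giving the coefficient (-1)^11 / 23! = -1/25852016738884976640000 = -1/25852016738884976640000.

-1/25852016738884976640000


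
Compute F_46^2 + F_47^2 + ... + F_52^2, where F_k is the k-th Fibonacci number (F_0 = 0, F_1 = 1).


There is a standard identity sum_{k=0}^{N} F_k^2 = F_N * F_{N+1} (proved inductively from the telescoping relation F_k^2 = F_k F_{k+1} - F_{k-1} F_k). Then
sum_{k=46}^{52} F_k^2 = F_52 F_53 - F_45 F_46.
Computing: F_52 = 32951280099, F_53 = 53316291173, F_45 = 1134903170, F_46 = 1836311903.
Sum = 32951280099 * 53316291173 - 1134903170 * 1836311903 = 1754756008081540833617.

1754756008081540833617


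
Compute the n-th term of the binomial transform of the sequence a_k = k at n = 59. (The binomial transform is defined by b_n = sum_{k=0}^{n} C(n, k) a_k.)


With a_k = k, b_n = sum_{k=0}^{n} C(n, k) k. Using k * C(n, k) = n * C(n-1, k-1) gives b_n = n * sum_{k>=1} C(n-1, k-1) = n * 2^(n-1).
For n = 59: 59 * 2^58 = 59 * 288230376151711744 = 17005592192950992896.

17005592192950992896


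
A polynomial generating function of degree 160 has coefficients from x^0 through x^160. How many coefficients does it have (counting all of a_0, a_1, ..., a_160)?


A polynomial of degree 160 takes the form a_0 + a_1 x + ... + a_160 x^160.
The number of coefficients is 160 + 1 = 161.

161


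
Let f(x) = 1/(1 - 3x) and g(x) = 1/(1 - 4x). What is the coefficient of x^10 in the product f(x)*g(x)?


The coefficient of x^n in f*g is the Cauchy product: sum_{k=0}^{n} a^k * b^(n-k).
With a=3, b=4, n=10:
sum_{k=0}^{10} 3^k * 4^(10-k)
= 4017157

4017157


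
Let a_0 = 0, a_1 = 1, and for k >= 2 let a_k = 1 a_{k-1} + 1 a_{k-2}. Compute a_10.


Iterating the recurrence forward:
a_0 = 0
a_1 = 1
a_2 = 1*1 + 1*0 = 1
a_3 = 1*1 + 1*1 = 2
a_4 = 1*2 + 1*1 = 3
a_5 = 1*3 + 1*2 = 5
a_6 = 1*5 + 1*3 = 8
a_7 = 1*8 + 1*5 = 13
a_8 = 1*13 + 1*8 = 21
a_9 = 1*21 + 1*13 = 34
a_10 = 1*34 + 1*21 = 55
So a_10 = 55.

55


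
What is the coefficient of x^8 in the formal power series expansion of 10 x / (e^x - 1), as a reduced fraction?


The exponential generating function for Bernoulli numbers is
x / (e^x - 1) = sum_{k>=0} B_k x^k / k!.
So the coefficient of x^8 in 10 x / (e^x - 1) is 10 B_8 / 8!.
Computing: B_8 = -1/30, 8! = 40320, giving
10 * -1/30 / 40320 = -1/120960.

-1/120960


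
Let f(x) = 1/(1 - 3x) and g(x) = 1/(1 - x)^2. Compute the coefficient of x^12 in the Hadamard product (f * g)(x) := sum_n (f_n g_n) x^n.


f has coefficients f_k = 3^k. For g = 1/(1 - x)^2 the coefficient is g_k = C(k + 1, 1) = k + 1. The Hadamard coefficient is (f * g)_k = 3^k * (k + 1).
For k = 12: 3^12 * 13 = 531441 * 13 = 6908733.

6908733


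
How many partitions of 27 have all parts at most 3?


Using the generating function (1-x)^(-1)(1-x^2)^(-1)(1-x^3)^(-1),
the coefficient of x^27 counts these restricted partitions.
Result = 75

75


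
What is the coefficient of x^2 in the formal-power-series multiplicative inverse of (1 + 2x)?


The inverse is 1/(1 + 2x). Apply the geometric identity 1/(1 - y) = sum_{k>=0} y^k with y = -2x:
1/(1 + 2x) = sum_{k>=0} (-2)^k x^k.
So the coefficient of x^2 is (-2)^2 = 4.

4


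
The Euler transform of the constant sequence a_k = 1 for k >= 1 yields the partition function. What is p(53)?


The Euler transform converts the sequence a_k = 1 into the number of integer partitions.
Using the recurrence or dynamic programming:
p(53) = 329931

329931


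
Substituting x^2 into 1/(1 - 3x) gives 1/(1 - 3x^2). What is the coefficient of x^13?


Since 1/(1 - 3x^2) only has even powers of x,
the coefficient of x^13 (odd) is 0.

0


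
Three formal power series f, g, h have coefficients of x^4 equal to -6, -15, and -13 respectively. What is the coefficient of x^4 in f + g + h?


Series addition is componentwise:
-6 + -15 + -13
= -34

-34


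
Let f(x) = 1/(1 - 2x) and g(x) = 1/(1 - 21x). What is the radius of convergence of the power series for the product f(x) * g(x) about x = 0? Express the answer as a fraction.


The radius of 1/(1 - 2x) is 1/2 (nearest singularity at x = 1/2), and the radius of 1/(1 - 21x) is 1/21.
The product f(x)*g(x) = 1/((1 - 2x)(1 - 21x)) has singularities at both 1/2 and 1/21, so its radius of convergence is the distance to the nearest one:
min(1/2, 1/21) = 1/21.

1/21


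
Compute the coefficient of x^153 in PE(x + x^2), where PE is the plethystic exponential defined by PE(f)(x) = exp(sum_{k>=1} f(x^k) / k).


With f(x) = x + x^2, the exponent is sum_{k>=1} (x^k + x^(2k)) / k = -ln(1 - x) - ln(1 - x^2). Exponentiating:
PE(x + x^2) = 1 / ((1 - x)(1 - x^2)).
This is the generating function for partitions of n into parts of size 1 or 2. The number of 2's can be any j in 0..76, and the rest are 1's, so
[x^153] = floor(153/2) + 1 = 77.

77


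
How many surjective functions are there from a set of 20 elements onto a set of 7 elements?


By inclusion-exclusion on which target elements are missed, the number of surjections from an n-set onto a k-set is
surj(n, k) = sum_{j=0}^{k} (-1)^j C(k, j) (k - j)^n.
Equivalently surj(n, k) = k! * S(n, k), where S(n, k) is the Stirling number of the second kind.
For n = 20, k = 7:
S(20, 7) = 11143554045652, so
surj = 7! * 11143554045652 = 5040 * 11143554045652 = 56163512390086080.

56163512390086080


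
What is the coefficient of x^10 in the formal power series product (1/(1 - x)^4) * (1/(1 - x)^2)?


Combine the factors: (1/(1 - x)^4) * (1/(1 - x)^2) = 1/(1 - x)^6.
Then use 1/(1 - x)^r = sum_{k>=0} C(k + r - 1, r - 1) x^k with r = 6 and k = 10:
C(15, 5) = 3003.

3003


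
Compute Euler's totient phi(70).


phi(n) counts integers in [1, n] coprime to n. Using the multiplicative formula phi(n) = n * prod_{p | n} (1 - 1/p):
70 = 2 * 5 * 7, so
phi(70) = 70 * (1 - 1/2) * (1 - 1/5) * (1 - 1/7) = 24.

24


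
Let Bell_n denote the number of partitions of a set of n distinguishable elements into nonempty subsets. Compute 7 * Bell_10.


Bell_10 can be computed from the Bell triangle or from Dobinski's identity Bell_n = (1/e) * sum_{k>=0} k^n / k!.
Computing Bell_10 = 115975.
Then 7 * 115975 = 811825.

811825


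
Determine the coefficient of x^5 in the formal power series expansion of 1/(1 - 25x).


The geometric series identity gives 1/(1 - c x) = sum_{k>=0} c^k x^k, so the coefficient of x^k is c^k.
Here c = 25 and k = 5.
Computing: 25^5 = 9765625

9765625


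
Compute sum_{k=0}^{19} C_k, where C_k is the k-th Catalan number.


C_0 through C_19: 1, 1, 2, 5, 14, 42, 132, 429, 1430, 4862, 16796, 58786, 208012, 742900, 2674440, 9694845, 35357670, 129644790, 477638700, 1767263190
Sum = 1 + 1 + 2 + 5 + 14 + 42 + 132 + 429 + 1430 + 4862 + 16796 + 58786 + 208012 + 742900 + 2674440 + 9694845 + 35357670 + 129644790 + 477638700 + 1767263190
= 2423307047

2423307047


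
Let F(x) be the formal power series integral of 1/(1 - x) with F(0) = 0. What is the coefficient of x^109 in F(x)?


1/(1 - x) = sum_{k>=0} x^k. Integrating termwise and using F(0) = 0 gives
F(x) = sum_{k>=0} x^(k+1) / (k+1) = sum_{m>=1} x^m / m = -ln(1 - x).
So the coefficient of x^109 is 1/109 = 1/109.

1/109


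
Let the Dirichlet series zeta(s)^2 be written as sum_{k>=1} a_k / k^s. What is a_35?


The Dirichlet convolution of the constant function 1 with itself gives (1 * 1)(k) = sum_{d | k} 1 = d(k), the number of positive divisors of k.
Since zeta(s) = sum_{k>=1} 1/k^s, we have zeta(s)^2 = sum_{k>=1} d(k)/k^s, so a_k = d(k).
For k = 35: the divisors are 1, 5, 7, 35.
Count = 4.

4


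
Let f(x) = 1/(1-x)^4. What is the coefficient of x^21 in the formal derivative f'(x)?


Differentiate: d/dx [ 1/(1-x)^r ] = r / (1-x)^(r+1).
Here r = 4, so f'(x) = 4 / (1-x)^5.
The expansion of 1/(1-x)^(r+1) has coefficient of x^n equal to C(n+r, r).
So the coefficient of x^21 in f'(x) is
4 * C(25, 4) = 4 * 12650 = 50600

50600


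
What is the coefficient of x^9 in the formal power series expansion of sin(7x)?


The Maclaurin series is sin(t) = sum_{k>=0} (-1)^k t^(2k+1) / (2k+1)!, so substituting t = 7x, only odd powers of x are nonzero, with coefficient of x^(2k+1) equal to (-1)^k 7^(2k+1) / (2k+1)!.
Write 9 = 2*4 + 1, giving the coefficient (-1)^4 * 7^9 / 9! = 40353607/362880 = 5764801/51840.

5764801/51840


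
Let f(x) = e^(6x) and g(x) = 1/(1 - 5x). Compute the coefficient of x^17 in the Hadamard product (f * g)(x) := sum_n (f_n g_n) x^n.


Expanding: f_k = 6^k/k! (from e^(6x)) and g_k = 5^k (from 1/(1 - 5x)). So the Hadamard coefficient (f * g)_k = 6^k 5^k / k! = (30)^k / k!.
For k = 17: 30^17/17! = 12914016300000000000000000/355687428096000 = 4324877929687500/119119.

4324877929687500/119119


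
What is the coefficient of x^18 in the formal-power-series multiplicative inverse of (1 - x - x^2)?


Let the inverse be f(x) = sum_{k>=0} a_k x^k. From f(x) * (1 - x - x^2) = 1 and matching coefficients:
 x^0: a_0 = 1.
 x^1: a_1 - a_0 = 0, so a_1 = 1.
 x^k (k >= 2): a_k - a_{k-1} - a_{k-2} = 0, i.e. a_k = a_{k-1} + a_{k-2}.
This is the Fibonacci-type recurrence shifted so that a_0 = a_1 = 1.
Iterating: a_0=1, a_1=1, a_2=2, a_3=3, a_4=5, a_5=8, a_6=13, a_7=21, a_8=34, a_9=55, ...
a_18 = 4181.

4181


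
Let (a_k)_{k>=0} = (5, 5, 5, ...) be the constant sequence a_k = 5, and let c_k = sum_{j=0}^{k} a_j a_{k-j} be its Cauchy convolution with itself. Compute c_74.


Since a_j = 5 for all j >= 0, the convolution sum becomes
c_k = sum_{j=0}^{k} 5 * 5 = 25 * (k + 1).
Equivalently, the generating function of (a_k) is 5/(1 - x) and its square is 25/(1 - x)^2 = sum_{k>=0} 25(k + 1) x^k.
For k = 74: 25 * 75 = 1875.

1875


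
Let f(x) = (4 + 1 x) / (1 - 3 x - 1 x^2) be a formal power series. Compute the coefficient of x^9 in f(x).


Write f(x) = sum_{k>=0} a_k x^k. Multiplying both sides by 1 - 3 x - 1 x^2 gives
(1 - 3 x - 1 x^2) sum_{k>=0} a_k x^k = 4 + 1 x.
Matching coefficients:
 x^0: a_0 = 4
 x^1: a_1 - 3 a_0 = 1  =>  a_1 = 3*4 + 1 = 13
 x^k (k >= 2): a_k = 3 a_{k-1} + 1 a_{k-2}.
Iterating: a_2 = 43, a_3 = 142, a_4 = 469, a_5 = 1549, a_6 = 5116, a_7 = 16897, a_8 = 55807, a_9 = 184318.
So the coefficient of x^9 is 184318.

184318


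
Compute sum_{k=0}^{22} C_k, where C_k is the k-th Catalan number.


C_0 through C_22: 1, 1, 2, 5, 14, 42, 132, 429, 1430, 4862, 16796, 58786, 208012, 742900, 2674440, 9694845, 35357670, 129644790, 477638700, 1767263190, 6564120420, 24466267020, 91482563640
Sum = 1 + 1 + 2 + 5 + 14 + 42 + 132 + 429 + 1430 + 4862 + 16796 + 58786 + 208012 + 742900 + 2674440 + 9694845 + 35357670 + 129644790 + 477638700 + 1767263190 + 6564120420 + 24466267020 + 91482563640
= 124936258127

124936258127


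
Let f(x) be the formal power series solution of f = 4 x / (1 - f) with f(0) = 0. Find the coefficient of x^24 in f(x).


Apply Lagrange inversion: f = 4 x * phi(f) with phi(t) = 1/(1 - t), so
[x^n] f = 4^n * (1/n) [t^(n-1)] phi(t)^n = 4^n * (1/n) [t^(n-1)] (1 - t)^(-n) = 4^n * (1/n) C(2n - 2, n - 1) = 4^n * C_{n-1}.
For n = 24: C_23 = C(46, 23) / 24 = 8233430727600/24 = 343059613650.
With the 4^24 = 281474976710656 factor, the coefficient is 281474976710656 * 343059613650 = 96562696762500395198054400.

96562696762500395198054400


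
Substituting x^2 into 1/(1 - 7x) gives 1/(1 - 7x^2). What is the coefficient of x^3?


Since 1/(1 - 7x^2) only has even powers of x,
the coefficient of x^3 (odd) is 0.

0


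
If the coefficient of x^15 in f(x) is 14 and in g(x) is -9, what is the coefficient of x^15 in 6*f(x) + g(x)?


Scalar multiplication scales coefficients: 6 * 14 = 84.
Then add the g coefficient: 84 + -9
= 75

75


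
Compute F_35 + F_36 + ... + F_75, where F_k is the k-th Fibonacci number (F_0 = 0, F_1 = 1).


Use the identity sum_{k=0}^{N} F_k = F_{N+2} - 1 (which follows from F_{k+2} - F_{k+1} = F_k). Then
sum_{k=35}^{75} F_k = (F_{77} - 1) - (F_{36} - 1) = F_{77} - F_{36}.
Computing: F_{77} = 5527939700884757, F_{36} = 14930352, so
Sum = 5527939700884757 - 14930352 = 5527939685954405.

5527939685954405


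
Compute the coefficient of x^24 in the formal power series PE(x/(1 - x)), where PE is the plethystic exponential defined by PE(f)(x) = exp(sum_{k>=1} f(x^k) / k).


For f(x) = x/(1 - x) we have
sum_{k>=1} f(x^k) / k = sum_{k>=1} (1/k) * x^k / (1 - x^k) = sum_{k, m >= 1} x^(k m) / k,
which after exponentiating simplifies to
PE(x/(1 - x)) = prod_{k>=1} 1 / (1 - x^k).
This is the generating function for the partition function p(n), so the coefficient of x^24 is p(24).
Computing p(24) by dynamic programming over parts 1, 2, ..., 24: p(24) = 1575.

1575


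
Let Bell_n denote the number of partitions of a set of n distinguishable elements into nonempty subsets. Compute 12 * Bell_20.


Bell_20 can be computed from the Bell triangle or from Dobinski's identity Bell_n = (1/e) * sum_{k>=0} k^n / k!.
Computing Bell_20 = 51724158235372.
Then 12 * 51724158235372 = 620689898824464.

620689898824464


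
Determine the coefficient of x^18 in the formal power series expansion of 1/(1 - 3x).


The geometric series identity gives 1/(1 - c x) = sum_{k>=0} c^k x^k, so the coefficient of x^k is c^k.
Here c = 3 and k = 18.
Computing: 3^18 = 387420489

387420489


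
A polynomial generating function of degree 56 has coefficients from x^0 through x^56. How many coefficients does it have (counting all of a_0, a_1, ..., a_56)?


A polynomial of degree 56 takes the form a_0 + a_1 x + ... + a_56 x^56.
The number of coefficients is 56 + 1 = 57.

57


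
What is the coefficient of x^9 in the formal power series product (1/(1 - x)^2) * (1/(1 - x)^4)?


Combine the factors: (1/(1 - x)^2) * (1/(1 - x)^4) = 1/(1 - x)^6.
Then use 1/(1 - x)^r = sum_{k>=0} C(k + r - 1, r - 1) x^k with r = 6 and k = 9:
C(14, 5) = 2002.

2002


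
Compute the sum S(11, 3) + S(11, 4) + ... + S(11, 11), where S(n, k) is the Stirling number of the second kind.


By definition, S(n, k) counts partitions of an n-set into exactly k nonempty blocks.
Computing row n = 11 for k = 3..11:
S(11, k): 28501, 145750, 246730, 179487, 63987, 11880, 1155, 55, 1
Sum = 677546.

677546


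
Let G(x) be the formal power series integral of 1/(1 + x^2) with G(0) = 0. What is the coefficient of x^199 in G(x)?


1/(1 + x^2) = sum_{j>=0} (-1)^j x^(2j). Integrating termwise with G(0) = 0:
G(x) = sum_{j>=0} (-1)^j x^(2j+1) / (2j+1) = arctan(x).
Only odd powers are nonzero. For x^199 write 199 = 2*99 + 1, giving
(-1)^99 / 199 = -1/199 = -1/199.

-1/199


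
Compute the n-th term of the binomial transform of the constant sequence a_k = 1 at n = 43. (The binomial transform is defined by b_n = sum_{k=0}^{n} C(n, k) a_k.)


With a_k = 1 for all k, b_n = sum_{k=0}^{n} C(n, k) = 2^n by the binomial theorem.
For n = 43: 2^43 = 8796093022208.

8796093022208


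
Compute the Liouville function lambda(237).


The Liouville function is lambda(k) = (-1)^Omega(k), where Omega(k) counts the prime factors of k with multiplicity.
Factoring: 237 = 3 * 79, so Omega(237) = 2.
lambda(237) = (-1)^2 = 1.

1


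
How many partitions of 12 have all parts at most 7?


Using the generating function (1-x)^(-1)(1-x^2)^(-1)...(1-x^7)^(-1),
the coefficient of x^12 counts these restricted partitions.
Result = 65

65


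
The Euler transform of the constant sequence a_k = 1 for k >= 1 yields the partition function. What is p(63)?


The Euler transform converts the sequence a_k = 1 into the number of integer partitions.
Using the recurrence or dynamic programming:
p(63) = 1505499

1505499


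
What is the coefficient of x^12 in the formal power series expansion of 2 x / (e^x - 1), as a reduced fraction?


The exponential generating function for Bernoulli numbers is
x / (e^x - 1) = sum_{k>=0} B_k x^k / k!.
So the coefficient of x^12 in 2 x / (e^x - 1) is 2 B_12 / 12!.
Computing: B_12 = -691/2730, 12! = 479001600, giving
2 * -691/2730 / 479001600 = -691/653837184000.

-691/653837184000


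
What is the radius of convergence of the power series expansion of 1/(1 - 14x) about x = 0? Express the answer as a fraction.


Expanding 1/(1 - 14x) = sum_{k>=0} 14^k x^k, the series converges when |14x| < 1, i.e., |x| < 1/14.
So the radius of convergence is 1/14 = 1/14.

1/14


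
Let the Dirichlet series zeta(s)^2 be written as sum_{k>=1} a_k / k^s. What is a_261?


The Dirichlet convolution of the constant function 1 with itself gives (1 * 1)(k) = sum_{d | k} 1 = d(k), the number of positive divisors of k.
Since zeta(s) = sum_{k>=1} 1/k^s, we have zeta(s)^2 = sum_{k>=1} d(k)/k^s, so a_k = d(k).
For k = 261: the divisors are 1, 3, 9, 29, 87, 261.
Count = 6.

6


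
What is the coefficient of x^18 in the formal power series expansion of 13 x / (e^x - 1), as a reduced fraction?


The exponential generating function for Bernoulli numbers is
x / (e^x - 1) = sum_{k>=0} B_k x^k / k!.
So the coefficient of x^18 in 13 x / (e^x - 1) is 13 B_18 / 18!.
Computing: B_18 = 43867/798, 18! = 6402373705728000, giving
13 * 43867/798 / 6402373705728000 = 43867/393007247474688000.

43867/393007247474688000


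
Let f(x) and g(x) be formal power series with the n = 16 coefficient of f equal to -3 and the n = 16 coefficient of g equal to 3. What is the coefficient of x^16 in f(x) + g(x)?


Addition of formal power series is termwise.
The coefficient of x^16 in f + g = -3 + 3
= 0

0


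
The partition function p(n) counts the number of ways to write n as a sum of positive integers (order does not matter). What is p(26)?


Using the generating function prod_{k>=1} 1/(1-x^k), we compute p(26).
By dynamic programming over parts 1 through 26:
p(26) = 2436

2436


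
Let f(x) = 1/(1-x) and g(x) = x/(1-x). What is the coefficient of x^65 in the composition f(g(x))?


First simplify the composition: f(g(x)) = 1/(1 - x/(1-x)) = (1-x)/((1-x) - x) = (1-x)/(1-2x).
Now extract the coefficient. Write (1-x)/(1-2x) = 1/(1-2x) - x/(1-2x).
The coefficient of x^n in 1/(1-2x) is 2^n, and in x/(1-2x) is 2^(n-1) (for n >= 1).
So the coefficient of x^65 is 2^65 - 2^64 = 36893488147419103232 - 18446744073709551616 = 18446744073709551616.

18446744073709551616


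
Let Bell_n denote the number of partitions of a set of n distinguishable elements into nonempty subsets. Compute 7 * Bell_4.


Bell_4 can be computed from the Bell triangle or from Dobinski's identity Bell_n = (1/e) * sum_{k>=0} k^n / k!.
Computing Bell_4 = 15.
Then 7 * 15 = 105.

105


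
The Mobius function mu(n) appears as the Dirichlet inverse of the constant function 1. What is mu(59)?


59 = 59 (all distinct primes).
mu(59) = (-1)^1 = -1

-1


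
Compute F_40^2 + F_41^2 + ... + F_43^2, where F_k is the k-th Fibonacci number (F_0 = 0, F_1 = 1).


There is a standard identity sum_{k=0}^{N} F_k^2 = F_N * F_{N+1} (proved inductively from the telescoping relation F_k^2 = F_k F_{k+1} - F_{k-1} F_k). Then
sum_{k=40}^{43} F_k^2 = F_43 F_44 - F_39 F_40.
Computing: F_43 = 433494437, F_44 = 701408733, F_39 = 63245986, F_40 = 102334155.
Sum = 433494437 * 701408733 - 63245986 * 102334155 = 297584559284266491.

297584559284266491


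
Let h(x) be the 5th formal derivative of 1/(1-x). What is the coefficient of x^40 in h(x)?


Differentiating 5 times: d^5/dx^5 [1/(1-x)] = 5!/(1-x)^6.
The expansion 1/(1-x)^6 = sum_{k>=0} C(k+5, 5) x^k, so the coefficient of x^n in 5!/(1-x)^6 is 5! * C(n+5, 5).
For n = 40: 120 * C(45, 5) = 120 * 1221759 = 146611080

146611080


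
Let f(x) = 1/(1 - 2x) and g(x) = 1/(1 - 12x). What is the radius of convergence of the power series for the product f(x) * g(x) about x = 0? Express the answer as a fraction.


The radius of 1/(1 - 2x) is 1/2 (nearest singularity at x = 1/2), and the radius of 1/(1 - 12x) is 1/12.
The product f(x)*g(x) = 1/((1 - 2x)(1 - 12x)) has singularities at both 1/2 and 1/12, so its radius of convergence is the distance to the nearest one:
min(1/2, 1/12) = 1/12.

1/12


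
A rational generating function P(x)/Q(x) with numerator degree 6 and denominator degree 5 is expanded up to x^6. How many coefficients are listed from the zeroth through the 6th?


Expanding up to x^6 gives the coefficients for x^0, x^1, ..., x^6.
That is 6 + 1 = 7 coefficients in total.

7


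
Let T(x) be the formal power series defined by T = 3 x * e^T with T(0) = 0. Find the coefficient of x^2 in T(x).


Apply the Lagrange inversion formula: if T = 3 x * phi(T) with phi(t) = e^t, then
[x^n] T = 3^n * (1/n) [t^(n-1)] phi(t)^n = 3^n * (1/n) [t^(n-1)] e^(n t) = 3^n * (1/n) * n^(n-1) / (n-1)! = 3^n * n^(n-1) / n!.
When c = 1 this is the Cayley count of rooted labeled trees on n vertices, divided by n!.
For n = 2: 3^2 * 2^1 / 2! = 9 * 2/2 = 9.

9


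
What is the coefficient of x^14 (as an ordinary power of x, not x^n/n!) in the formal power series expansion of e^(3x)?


The exponential series is e^y = sum_{k>=0} y^k / k!. Substituting y = 3x gives
e^(3x) = sum_{k>=0} 3^k x^k / k!.
So the coefficient of x^n is a^n/n! with a = 3, n = 14:
3^14 / 14! = 4782969/87178291200 = 19683/358758400

19683/358758400


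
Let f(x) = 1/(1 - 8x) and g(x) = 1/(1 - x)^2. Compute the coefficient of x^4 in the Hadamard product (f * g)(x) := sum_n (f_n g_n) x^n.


f has coefficients f_k = 8^k. For g = 1/(1 - x)^2 the coefficient is g_k = C(k + 1, 1) = k + 1. The Hadamard coefficient is (f * g)_k = 8^k * (k + 1).
For k = 4: 8^4 * 5 = 4096 * 5 = 20480.

20480


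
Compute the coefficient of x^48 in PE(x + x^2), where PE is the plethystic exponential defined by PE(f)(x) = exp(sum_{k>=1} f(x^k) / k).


With f(x) = x + x^2, the exponent is sum_{k>=1} (x^k + x^(2k)) / k = -ln(1 - x) - ln(1 - x^2). Exponentiating:
PE(x + x^2) = 1 / ((1 - x)(1 - x^2)).
This is the generating function for partitions of n into parts of size 1 or 2. The number of 2's can be any j in 0..24, and the rest are 1's, so
[x^48] = floor(48/2) + 1 = 25.

25


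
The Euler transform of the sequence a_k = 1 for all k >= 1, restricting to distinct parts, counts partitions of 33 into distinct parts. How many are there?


Partitions of 33 into distinct parts can be computed via generating function.
Product (1+x)(1+x^2)(1+x^3)...
The coefficient of x^33 = 448

448
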